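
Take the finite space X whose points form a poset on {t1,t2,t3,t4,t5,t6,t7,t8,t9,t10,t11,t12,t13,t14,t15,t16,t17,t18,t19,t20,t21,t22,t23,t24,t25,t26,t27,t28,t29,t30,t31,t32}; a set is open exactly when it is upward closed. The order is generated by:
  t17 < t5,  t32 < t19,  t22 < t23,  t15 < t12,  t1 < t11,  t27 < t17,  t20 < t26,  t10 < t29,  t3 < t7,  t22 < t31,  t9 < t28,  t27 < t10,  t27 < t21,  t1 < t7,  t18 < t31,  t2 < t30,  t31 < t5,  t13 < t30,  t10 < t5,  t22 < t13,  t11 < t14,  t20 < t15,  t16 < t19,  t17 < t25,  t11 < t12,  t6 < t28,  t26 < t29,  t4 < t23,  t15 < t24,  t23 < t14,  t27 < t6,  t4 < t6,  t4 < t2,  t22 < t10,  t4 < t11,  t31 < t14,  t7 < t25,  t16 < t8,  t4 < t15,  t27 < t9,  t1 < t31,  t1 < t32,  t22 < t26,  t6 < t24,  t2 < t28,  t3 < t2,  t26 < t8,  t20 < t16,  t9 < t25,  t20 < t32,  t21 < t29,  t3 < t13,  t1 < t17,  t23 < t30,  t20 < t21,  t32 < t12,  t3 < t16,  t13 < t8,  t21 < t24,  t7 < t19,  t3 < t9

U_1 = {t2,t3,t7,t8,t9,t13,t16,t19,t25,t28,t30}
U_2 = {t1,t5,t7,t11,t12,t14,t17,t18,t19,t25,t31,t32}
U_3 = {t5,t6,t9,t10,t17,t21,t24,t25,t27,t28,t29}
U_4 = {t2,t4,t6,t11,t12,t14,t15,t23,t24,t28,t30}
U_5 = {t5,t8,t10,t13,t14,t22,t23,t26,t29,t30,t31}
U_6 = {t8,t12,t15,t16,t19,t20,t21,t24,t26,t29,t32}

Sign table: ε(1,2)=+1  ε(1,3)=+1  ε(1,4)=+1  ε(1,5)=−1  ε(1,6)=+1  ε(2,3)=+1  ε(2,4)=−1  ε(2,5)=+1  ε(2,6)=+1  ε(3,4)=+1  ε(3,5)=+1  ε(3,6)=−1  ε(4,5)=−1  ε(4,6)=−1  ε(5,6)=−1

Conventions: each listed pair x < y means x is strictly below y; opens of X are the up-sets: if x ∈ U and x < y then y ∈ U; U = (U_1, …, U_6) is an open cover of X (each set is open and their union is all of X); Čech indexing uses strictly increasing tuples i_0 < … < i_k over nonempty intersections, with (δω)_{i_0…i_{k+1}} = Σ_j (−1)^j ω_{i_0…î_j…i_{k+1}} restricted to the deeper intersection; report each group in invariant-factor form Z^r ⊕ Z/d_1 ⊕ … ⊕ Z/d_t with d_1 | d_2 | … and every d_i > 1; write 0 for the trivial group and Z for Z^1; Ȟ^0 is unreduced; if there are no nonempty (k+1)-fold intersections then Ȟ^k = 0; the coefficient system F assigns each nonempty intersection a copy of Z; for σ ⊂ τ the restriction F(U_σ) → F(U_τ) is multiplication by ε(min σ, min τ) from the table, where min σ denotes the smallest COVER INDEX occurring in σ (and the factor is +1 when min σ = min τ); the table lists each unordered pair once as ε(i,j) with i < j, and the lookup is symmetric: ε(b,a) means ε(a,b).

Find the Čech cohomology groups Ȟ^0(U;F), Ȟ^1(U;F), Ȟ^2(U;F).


Ȟ^0 = 0, Ȟ^1 = Z/2, Ȟ^2 = Z

nerve of the cover:
  U12={t7,t19,t25} U13={t9,t25,t28} U14={t2,t28,t30} U15={t8,t13,t30} U16={t8,t16,t19} U23={t5,t17,t25} U24={t11,t12,t14} U25={t5,t14,t31} U26={t12,t19,t32} U34={t6,t24,t28} U35={t5,t10,t29} U36={t21,t24,t29} U45={t14,t23,t30} U46={t12,t15,t24} U56={t8,t26,t29}
  U123={t25} U126={t19} U134={t28} U145={t30} U156={t8} U235={t5} U245={t14} U246={t12} U346={t24} U356={t29}
C dims 6,15,10; δ0: rk 6, SNF 1^5·2; δ1: rk 9, SNF 1^9
Ȟ^0 = (6 − 6) − 0 = 0, so Ȟ^0 ≅ 0
Ȟ^1 = (15 − 9) − 6 = 0 plus torsion [2], so Ȟ^1 ≅ Z/2
Ȟ^2 = (10 − 0) − 9 = 1, so Ȟ^2 ≅ Z


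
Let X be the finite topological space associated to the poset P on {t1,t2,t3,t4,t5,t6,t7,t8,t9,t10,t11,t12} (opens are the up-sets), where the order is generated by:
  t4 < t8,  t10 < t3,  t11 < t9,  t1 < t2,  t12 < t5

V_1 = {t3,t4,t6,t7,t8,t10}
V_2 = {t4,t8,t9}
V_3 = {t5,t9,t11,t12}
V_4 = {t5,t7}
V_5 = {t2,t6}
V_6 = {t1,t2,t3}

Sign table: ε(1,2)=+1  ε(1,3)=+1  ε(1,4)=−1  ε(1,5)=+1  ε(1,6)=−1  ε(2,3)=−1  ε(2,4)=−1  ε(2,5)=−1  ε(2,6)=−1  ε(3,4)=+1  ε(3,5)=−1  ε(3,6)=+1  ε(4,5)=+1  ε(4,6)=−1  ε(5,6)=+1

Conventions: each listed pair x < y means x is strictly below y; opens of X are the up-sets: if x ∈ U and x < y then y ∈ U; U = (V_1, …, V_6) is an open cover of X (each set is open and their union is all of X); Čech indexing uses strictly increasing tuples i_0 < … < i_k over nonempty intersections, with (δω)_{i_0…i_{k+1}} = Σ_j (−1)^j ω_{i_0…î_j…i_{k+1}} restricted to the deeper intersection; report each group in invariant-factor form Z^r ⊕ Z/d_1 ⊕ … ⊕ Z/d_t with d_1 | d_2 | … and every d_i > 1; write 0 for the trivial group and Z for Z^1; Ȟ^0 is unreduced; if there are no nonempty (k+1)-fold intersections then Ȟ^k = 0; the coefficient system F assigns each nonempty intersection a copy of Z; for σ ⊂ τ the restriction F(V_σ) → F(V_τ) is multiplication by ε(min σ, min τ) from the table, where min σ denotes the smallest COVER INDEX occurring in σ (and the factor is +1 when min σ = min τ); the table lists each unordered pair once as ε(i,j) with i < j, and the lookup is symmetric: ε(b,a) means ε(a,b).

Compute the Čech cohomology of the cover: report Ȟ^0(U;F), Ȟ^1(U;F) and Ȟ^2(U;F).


nerve simplices:
  V12={t4,t8} V14={t7} V15={t6} V16={t3} V23={t9} V34={t5} V56={t2}
C dims 6,7; δ0: rk 6, SNF 1^5·2
degree 0: 6−6−0 = 0 → Ȟ^0 ≅ 0
degree 1: 7−0−6 = 1 plus torsion [2] → Ȟ^1 ≅ Z ⊕ Z/2
degree 2: 0−0−0 = 0 → Ȟ^2 ≅ 0

Ȟ^0 = 0, Ȟ^1 = Z ⊕ Z/2 and Ȟ^2 = 0


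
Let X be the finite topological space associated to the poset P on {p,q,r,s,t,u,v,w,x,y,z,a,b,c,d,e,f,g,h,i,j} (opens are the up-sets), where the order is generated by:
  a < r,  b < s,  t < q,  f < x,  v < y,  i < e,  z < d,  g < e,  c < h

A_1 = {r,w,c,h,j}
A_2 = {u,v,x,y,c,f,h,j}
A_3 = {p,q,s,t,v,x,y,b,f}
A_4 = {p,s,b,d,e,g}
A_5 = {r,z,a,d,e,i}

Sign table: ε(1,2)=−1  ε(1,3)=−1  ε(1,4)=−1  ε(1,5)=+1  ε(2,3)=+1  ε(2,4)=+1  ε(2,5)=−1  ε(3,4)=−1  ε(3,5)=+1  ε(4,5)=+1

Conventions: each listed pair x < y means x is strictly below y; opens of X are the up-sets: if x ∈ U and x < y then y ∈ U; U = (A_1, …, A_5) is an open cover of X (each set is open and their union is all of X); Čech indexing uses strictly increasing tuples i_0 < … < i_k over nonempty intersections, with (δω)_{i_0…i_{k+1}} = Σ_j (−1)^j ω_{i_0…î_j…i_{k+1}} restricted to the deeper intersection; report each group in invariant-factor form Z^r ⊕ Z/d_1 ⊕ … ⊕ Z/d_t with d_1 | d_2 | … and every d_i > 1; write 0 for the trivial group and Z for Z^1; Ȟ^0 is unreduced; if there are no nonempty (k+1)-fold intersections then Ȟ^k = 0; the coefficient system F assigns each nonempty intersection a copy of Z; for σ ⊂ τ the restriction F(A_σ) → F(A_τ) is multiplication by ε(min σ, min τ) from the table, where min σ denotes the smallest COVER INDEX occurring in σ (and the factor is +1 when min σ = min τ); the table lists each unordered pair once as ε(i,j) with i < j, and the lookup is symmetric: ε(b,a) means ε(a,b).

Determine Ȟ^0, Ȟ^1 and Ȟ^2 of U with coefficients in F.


cover nerve:
  A12={c,h,j} A15={r} A23={v,x,y,f} A34={p,s,b} A45={d,e}
C dims 5,5; δ0: rk 4, SNF 1^4
Ȟ^0: (5−4)−0=1 ⇒ Z
Ȟ^1: (5−0)−4=1 ⇒ Z
Ȟ^2: (0−0)−0=0 ⇒ 0

Ȟ^0(U;F) ≅ Z,  Ȟ^1(U;F) ≅ Z,  Ȟ^2(U;F) ≅ 0


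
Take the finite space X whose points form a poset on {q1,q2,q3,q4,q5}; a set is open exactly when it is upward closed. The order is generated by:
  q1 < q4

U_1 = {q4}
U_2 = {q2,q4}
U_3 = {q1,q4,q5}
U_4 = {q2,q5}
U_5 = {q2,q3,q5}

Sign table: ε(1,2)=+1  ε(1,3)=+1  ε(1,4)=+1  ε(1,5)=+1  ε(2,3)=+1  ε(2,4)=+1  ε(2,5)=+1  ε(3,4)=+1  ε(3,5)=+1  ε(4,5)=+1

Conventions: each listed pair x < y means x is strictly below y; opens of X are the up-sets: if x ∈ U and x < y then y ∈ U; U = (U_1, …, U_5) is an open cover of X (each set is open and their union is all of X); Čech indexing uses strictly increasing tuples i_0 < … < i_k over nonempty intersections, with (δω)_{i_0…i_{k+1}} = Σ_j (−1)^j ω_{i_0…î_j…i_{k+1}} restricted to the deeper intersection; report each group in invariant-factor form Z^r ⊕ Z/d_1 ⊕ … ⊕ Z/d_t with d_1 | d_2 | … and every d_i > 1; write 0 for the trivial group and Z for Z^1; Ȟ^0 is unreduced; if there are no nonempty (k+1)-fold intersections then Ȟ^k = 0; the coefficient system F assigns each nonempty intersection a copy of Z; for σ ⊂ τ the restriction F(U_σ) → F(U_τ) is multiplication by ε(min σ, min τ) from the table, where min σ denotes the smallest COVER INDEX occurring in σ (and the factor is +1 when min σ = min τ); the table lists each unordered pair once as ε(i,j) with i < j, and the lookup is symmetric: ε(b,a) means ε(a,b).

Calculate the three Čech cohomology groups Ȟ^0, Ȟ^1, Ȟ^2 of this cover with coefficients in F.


Ȟ^0 = Z, Ȟ^1 = Z and Ȟ^2 = 0

cover nerve:
  U12={q4} U13={q4} U23={q4} U24={q2} U25={q2} U34={q5} U35={q5} U45={q2,q5}
  U123={q4} U245={q2} U345={q5}
C dims 5,8,3; δ0: rk 4, SNF 1^4; δ1: rk 3, SNF 1^3
Ȟ^0: (5−4)−0=1 ⇒ Z
Ȟ^1: (8−3)−4=1 ⇒ Z
Ȟ^2: (3−0)−3=0 ⇒ 0


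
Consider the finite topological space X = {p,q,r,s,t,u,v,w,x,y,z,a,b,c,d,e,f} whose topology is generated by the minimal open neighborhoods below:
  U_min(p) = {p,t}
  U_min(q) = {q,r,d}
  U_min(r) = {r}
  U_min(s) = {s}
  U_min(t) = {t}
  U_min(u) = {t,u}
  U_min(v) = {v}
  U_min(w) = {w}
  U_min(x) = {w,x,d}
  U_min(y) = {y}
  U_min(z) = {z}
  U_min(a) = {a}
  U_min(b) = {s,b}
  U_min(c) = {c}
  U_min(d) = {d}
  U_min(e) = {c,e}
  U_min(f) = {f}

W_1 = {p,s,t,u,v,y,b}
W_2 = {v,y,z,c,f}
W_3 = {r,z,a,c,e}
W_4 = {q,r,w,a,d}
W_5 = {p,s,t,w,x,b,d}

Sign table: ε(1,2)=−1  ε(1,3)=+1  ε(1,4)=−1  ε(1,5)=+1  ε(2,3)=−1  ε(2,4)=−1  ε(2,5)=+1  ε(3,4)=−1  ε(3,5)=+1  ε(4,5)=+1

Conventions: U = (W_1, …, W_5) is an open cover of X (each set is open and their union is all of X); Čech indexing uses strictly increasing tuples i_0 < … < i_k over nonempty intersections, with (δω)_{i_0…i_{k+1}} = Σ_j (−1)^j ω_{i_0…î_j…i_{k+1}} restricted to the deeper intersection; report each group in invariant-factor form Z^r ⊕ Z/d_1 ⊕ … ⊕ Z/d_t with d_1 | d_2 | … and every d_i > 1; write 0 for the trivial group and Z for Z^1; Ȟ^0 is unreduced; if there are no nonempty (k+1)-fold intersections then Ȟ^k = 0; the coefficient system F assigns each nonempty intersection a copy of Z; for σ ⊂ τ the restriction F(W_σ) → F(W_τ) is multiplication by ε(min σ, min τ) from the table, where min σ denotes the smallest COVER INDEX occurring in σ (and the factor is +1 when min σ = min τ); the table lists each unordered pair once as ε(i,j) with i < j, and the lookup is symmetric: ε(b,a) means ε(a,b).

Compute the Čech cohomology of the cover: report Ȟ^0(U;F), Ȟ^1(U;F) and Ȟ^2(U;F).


intersection data:
  W12={v,y} W15={p,s,t,b} W23={z,c} W34={r,a} W45={w,d}
C dims 5,5; δ0: rk 5, SNF 1^4·2
Ȟ^0 = (5 − 5) − 0 = 0, so Ȟ^0 ≅ 0
Ȟ^1 = (5 − 0) − 5 = 0 plus torsion [2], so Ȟ^1 ≅ Z/2
Ȟ^2 = (0 − 0) − 0 = 0, so Ȟ^2 ≅ 0

Ȟ^0 = 0,  Ȟ^1 = Z/2,  Ȟ^2 = 0


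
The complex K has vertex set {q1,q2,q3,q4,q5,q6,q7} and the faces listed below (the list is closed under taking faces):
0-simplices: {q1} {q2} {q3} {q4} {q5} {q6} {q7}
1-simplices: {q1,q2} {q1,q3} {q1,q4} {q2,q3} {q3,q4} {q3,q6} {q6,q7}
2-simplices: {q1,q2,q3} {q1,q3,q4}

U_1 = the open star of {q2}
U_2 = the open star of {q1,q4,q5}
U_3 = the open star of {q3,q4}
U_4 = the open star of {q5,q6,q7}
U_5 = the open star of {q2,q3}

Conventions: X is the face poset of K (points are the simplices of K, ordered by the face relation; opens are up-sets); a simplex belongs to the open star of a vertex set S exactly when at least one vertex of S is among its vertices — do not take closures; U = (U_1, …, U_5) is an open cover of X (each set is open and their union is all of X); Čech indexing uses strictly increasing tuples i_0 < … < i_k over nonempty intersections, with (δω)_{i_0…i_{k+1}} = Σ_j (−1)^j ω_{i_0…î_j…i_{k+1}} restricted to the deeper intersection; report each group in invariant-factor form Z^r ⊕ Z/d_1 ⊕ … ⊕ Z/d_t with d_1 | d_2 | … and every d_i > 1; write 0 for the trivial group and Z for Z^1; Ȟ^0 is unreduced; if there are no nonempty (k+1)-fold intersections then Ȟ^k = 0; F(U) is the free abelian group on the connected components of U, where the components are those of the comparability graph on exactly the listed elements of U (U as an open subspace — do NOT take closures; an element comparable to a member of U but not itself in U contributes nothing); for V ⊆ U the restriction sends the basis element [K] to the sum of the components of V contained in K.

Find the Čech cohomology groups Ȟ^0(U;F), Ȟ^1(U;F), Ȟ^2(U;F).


nonempty intersections:
  U1={{q2},{q1,q2},{q2,q3},{q1,q2,q3}} U2={{q1},{q4},{q5},{q1,q2},{q1,q3},{q1,q4},{q3,q4},{q1,q2,q3},{q1,q3,q4}} U3={{q3},{q4},{q1,q3},{q1,q4},{q2,q3},{q3,q4},{q3,q6},{q1,q2,q3},{q1,q3,q4}} U4={{q5},{q6},{q7},{q3,q6},{q6,q7}} U5={{q2},{q3},{q1,q2},{q1,q3},{q2,q3},{q3,q4},{q3,q6},{q1,q2,q3},{q1,q3,q4}}
  U12={{q1,q2},{q1,q2,q3}} U13={{q2,q3},{q1,q2,q3}} U15={{q2},{q1,q2},{q2,q3},{q1,q2,q3}} U23={{q4},{q1,q3},{q1,q4},{q3,q4},{q1,q2,q3},{q1,q3,q4}} U24={{q5}} U25={{q1,q2},{q1,q3},{q3,q4},{q1,q2,q3},{q1,q3,q4}} U34={{q3,q6}} U35={{q3},{q1,q3},{q2,q3},{q3,q4},{q3,q6},{q1,q2,q3},{q1,q3,q4}} U45={{q3,q6}}
  U123={{q1,q2,q3}} U125={{q1,q2},{q1,q2,q3}} U135={{q2,q3},{q1,q2,q3}} U235={{q1,q3},{q3,q4},{q1,q2,q3},{q1,q3,q4}} U345={{q3,q6}}
  U1235={{q1,q2,q3}}
components per intersection:
  U1: {{q2},{q1,q2},{q2,q3},{q1,q2,q3}}
  U2: {{q1},{q4},{q1,q2},{q1,q3},{q1,q4},{q3,q4},{q1,q2,q3},{q1,q3,q4}} {{q5}}
  U3: {{q3},{q4},{q1,q3},{q1,q4},{q2,q3},{q3,q4},{q3,q6},{q1,q2,q3},{q1,q3,q4}}
  U4: {{q5}} {{q6},{q7},{q3,q6},{q6,q7}}
  U5: {{q2},{q3},{q1,q2},{q1,q3},{q2,q3},{q3,q4},{q3,q6},{q1,q2,q3},{q1,q3,q4}}
  U12: {{q1,q2},{q1,q2,q3}}
  U13: {{q2,q3},{q1,q2,q3}}
  U15: {{q2},{q1,q2},{q2,q3},{q1,q2,q3}}
  U23: {{q4},{q1,q3},{q1,q4},{q3,q4},{q1,q2,q3},{q1,q3,q4}}
  U24: {{q5}}
  U25: {{q1,q2},{q1,q3},{q3,q4},{q1,q2,q3},{q1,q3,q4}}
  U34: {{q3,q6}}
  U35: {{q3},{q1,q3},{q2,q3},{q3,q4},{q3,q6},{q1,q2,q3},{q1,q3,q4}}
  U45: {{q3,q6}}
  U123: {{q1,q2,q3}}
  U125: {{q1,q2},{q1,q2,q3}}
  U135: {{q2,q3},{q1,q2,q3}}
  U235: {{q1,q3},{q3,q4},{q1,q2,q3},{q1,q3,q4}}
  U345: {{q3,q6}}
  U1235: {{q1,q2,q3}}
C dims 7,9,5,1; δ0: rk 5, SNF 1^5; δ1: rk 4, SNF 1^4; δ2: rk 1, SNF 1^1
Ȟ^0: (7−5)−0=2 ⇒ Z^2
Ȟ^1: (9−4)−5=0 ⇒ 0
Ȟ^2: (5−1)−4=0 ⇒ 0

Ȟ^0 = Z^2,  Ȟ^1 = 0,  Ȟ^2 = 0


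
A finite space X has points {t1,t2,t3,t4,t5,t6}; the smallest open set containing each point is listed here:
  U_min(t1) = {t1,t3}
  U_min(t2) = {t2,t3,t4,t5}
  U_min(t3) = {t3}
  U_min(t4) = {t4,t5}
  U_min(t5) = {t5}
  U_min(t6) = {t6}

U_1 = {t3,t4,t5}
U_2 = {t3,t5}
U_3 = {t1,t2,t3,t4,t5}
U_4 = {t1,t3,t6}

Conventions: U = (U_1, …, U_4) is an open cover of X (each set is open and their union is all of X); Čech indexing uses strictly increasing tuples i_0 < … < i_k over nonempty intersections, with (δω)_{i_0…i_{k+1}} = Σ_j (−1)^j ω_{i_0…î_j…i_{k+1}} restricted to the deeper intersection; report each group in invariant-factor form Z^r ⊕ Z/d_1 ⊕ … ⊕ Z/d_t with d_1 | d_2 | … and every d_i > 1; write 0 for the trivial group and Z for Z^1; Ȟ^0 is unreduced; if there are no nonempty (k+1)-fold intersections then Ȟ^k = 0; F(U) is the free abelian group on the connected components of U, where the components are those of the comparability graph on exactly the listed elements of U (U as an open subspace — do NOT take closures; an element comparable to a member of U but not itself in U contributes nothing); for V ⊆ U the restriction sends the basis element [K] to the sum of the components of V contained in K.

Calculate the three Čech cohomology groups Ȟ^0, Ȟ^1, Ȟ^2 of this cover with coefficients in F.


Ȟ^0 = Z^2; Ȟ^1 = 0; Ȟ^2 = 0

nerve of the cover:
  U12={t3,t5} U13={t3,t4,t5} U14={t3} U23={t3,t5} U24={t3} U34={t1,t3}
  U123={t3,t5} U124={t3} U134={t3} U234={t3}
  U1234={t3}
components per intersection:
  U1: {t3} {t4,t5}
  U2: {t3} {t5}
  U3: {t1,t2,t3,t4,t5}
  U4: {t1,t3} {t6}
  U12: {t3} {t5}
  U13: {t3} {t4,t5}
  U14: {t3}
  U23: {t3} {t5}
  U24: {t3}
  U34: {t1,t3}
  U123: {t3} {t5}
  U124: {t3}
  U134: {t3}
  U234: {t3}
  U1234: {t3}
C dims 7,9,5,1; δ0: rk 5, SNF 1^5; δ1: rk 4, SNF 1^4; δ2: rk 1, SNF 1^1
Ȟ^0 = (7 − 5) − 0 = 2, so Ȟ^0 ≅ Z^2
Ȟ^1 = (9 − 4) − 5 = 0, so Ȟ^1 ≅ 0
Ȟ^2 = (5 − 1) − 4 = 0, so Ȟ^2 ≅ 0


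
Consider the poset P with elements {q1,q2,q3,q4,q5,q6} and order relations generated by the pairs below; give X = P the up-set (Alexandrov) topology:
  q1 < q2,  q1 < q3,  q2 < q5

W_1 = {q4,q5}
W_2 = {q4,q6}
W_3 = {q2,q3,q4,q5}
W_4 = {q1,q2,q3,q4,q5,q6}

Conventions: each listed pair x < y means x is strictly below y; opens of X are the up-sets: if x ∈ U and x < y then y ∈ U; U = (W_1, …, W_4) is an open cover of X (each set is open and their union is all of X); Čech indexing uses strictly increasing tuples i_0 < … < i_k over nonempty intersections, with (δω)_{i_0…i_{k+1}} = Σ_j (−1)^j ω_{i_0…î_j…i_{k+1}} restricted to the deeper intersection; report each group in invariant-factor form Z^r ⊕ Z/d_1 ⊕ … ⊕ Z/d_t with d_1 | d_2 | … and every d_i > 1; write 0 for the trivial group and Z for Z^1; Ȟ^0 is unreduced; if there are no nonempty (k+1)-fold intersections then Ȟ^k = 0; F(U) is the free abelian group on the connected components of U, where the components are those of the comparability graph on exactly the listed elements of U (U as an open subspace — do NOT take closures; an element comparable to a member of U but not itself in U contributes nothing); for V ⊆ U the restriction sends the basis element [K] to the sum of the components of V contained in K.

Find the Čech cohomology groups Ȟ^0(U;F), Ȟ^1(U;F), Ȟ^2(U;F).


nerve of the cover:
  W12={q4} W13={q4,q5} W14={q4,q5} W23={q4} W24={q4,q6} W34={q2,q3,q4,q5}
  W123={q4} W124={q4} W134={q4,q5} W234={q4}
  W1234={q4}
components per intersection:
  W1: {q4} {q5}
  W2: {q4} {q6}
  W3: {q2,q5} {q3} {q4}
  W4: {q1,q2,q3,q5} {q4} {q6}
  W12: {q4}
  W13: {q4} {q5}
  W14: {q4} {q5}
  W23: {q4}
  W24: {q4} {q6}
  W34: {q2,q5} {q3} {q4}
  W123: {q4}
  W124: {q4}
  W134: {q4} {q5}
  W234: {q4}
  W1234: {q4}
C dims 10,11,5,1; δ0: rk 7, SNF 1^7; δ1: rk 4, SNF 1^4; δ2: rk 1, SNF 1^1
Ȟ^0 = (10 − 7) − 0 = 3, so Ȟ^0 ≅ Z^3
Ȟ^1 = (11 − 4) − 7 = 0, so Ȟ^1 ≅ 0
Ȟ^2 = (5 − 1) − 4 = 0, so Ȟ^2 ≅ 0

Ȟ^0(U;F) ≅ Z^3, Ȟ^1(U;F) ≅ 0, Ȟ^2(U;F) ≅ 0


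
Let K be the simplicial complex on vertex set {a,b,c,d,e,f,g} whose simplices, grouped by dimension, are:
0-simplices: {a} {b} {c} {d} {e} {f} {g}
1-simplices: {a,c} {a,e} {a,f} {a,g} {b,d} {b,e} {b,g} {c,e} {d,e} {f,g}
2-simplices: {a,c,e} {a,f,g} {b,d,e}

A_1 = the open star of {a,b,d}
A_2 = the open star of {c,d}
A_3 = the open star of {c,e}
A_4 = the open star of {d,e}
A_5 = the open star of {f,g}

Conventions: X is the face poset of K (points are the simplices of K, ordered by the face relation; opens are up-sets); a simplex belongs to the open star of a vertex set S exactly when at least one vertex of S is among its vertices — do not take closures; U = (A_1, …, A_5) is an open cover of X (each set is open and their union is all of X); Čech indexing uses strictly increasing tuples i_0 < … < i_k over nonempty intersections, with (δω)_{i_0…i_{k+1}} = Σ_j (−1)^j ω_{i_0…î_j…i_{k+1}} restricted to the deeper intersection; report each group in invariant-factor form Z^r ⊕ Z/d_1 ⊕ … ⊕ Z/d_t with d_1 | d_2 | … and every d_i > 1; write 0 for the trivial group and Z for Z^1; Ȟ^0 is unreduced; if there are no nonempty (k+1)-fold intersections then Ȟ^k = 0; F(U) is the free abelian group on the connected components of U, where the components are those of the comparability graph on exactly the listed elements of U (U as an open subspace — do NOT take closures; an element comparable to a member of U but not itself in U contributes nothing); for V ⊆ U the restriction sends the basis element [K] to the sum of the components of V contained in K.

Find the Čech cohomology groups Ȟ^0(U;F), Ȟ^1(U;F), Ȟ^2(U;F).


nerve of the cover:
  A1={{a},{b},{d},{a,c},{a,e},{a,f},{a,g},{b,d},{b,e},{b,g},{d,e},{a,c,e},{a,f,g},{b,d,e}} A2={{c},{d},{a,c},{b,d},{c,e},{d,e},{a,c,e},{b,d,e}} A3={{c},{e},{a,c},{a,e},{b,e},{c,e},{d,e},{a,c,e},{b,d,e}} A4={{d},{e},{a,e},{b,d},{b,e},{c,e},{d,e},{a,c,e},{b,d,e}} A5={{f},{g},{a,f},{a,g},{b,g},{f,g},{a,f,g}}
  A12={{d},{a,c},{b,d},{d,e},{a,c,e},{b,d,e}} A13={{a,c},{a,e},{b,e},{d,e},{a,c,e},{b,d,e}} A14={{d},{a,e},{b,d},{b,e},{d,e},{a,c,e},{b,d,e}} A15={{a,f},{a,g},{b,g},{a,f,g}} A23={{c},{a,c},{c,e},{d,e},{a,c,e},{b,d,e}} A24={{d},{b,d},{c,e},{d,e},{a,c,e},{b,d,e}} A34={{e},{a,e},{b,e},{c,e},{d,e},{a,c,e},{b,d,e}}
  A123={{a,c},{d,e},{a,c,e},{b,d,e}} A124={{d},{b,d},{d,e},{a,c,e},{b,d,e}} A134={{a,e},{b,e},{d,e},{a,c,e},{b,d,e}} A234={{c,e},{d,e},{a,c,e},{b,d,e}}
  A1234={{d,e},{a,c,e},{b,d,e}}
components per intersection:
  A1: {{a},{a,c},{a,e},{a,f},{a,g},{a,c,e},{a,f,g}} {{b},{d},{b,d},{b,e},{b,g},{d,e},{b,d,e}}
  A2: {{c},{a,c},{c,e},{a,c,e}} {{d},{b,d},{d,e},{b,d,e}}
  A3: {{c},{e},{a,c},{a,e},{b,e},{c,e},{d,e},{a,c,e},{b,d,e}}
  A4: {{d},{e},{a,e},{b,d},{b,e},{c,e},{d,e},{a,c,e},{b,d,e}}
  A5: {{f},{g},{a,f},{a,g},{b,g},{f,g},{a,f,g}}
  A12: {{d},{b,d},{d,e},{b,d,e}} {{a,c},{a,c,e}}
  A13: {{a,c},{a,e},{a,c,e}} {{b,e},{d,e},{b,d,e}}
  A14: {{d},{b,d},{b,e},{d,e},{b,d,e}} {{a,e},{a,c,e}}
  A15: {{a,f},{a,g},{a,f,g}} {{b,g}}
  A23: {{c},{a,c},{c,e},{a,c,e}} {{d,e},{b,d,e}}
  A24: {{d},{b,d},{d,e},{b,d,e}} {{c,e},{a,c,e}}
  A34: {{e},{a,e},{b,e},{c,e},{d,e},{a,c,e},{b,d,e}}
  A123: {{a,c},{a,c,e}} {{d,e},{b,d,e}}
  A124: {{d},{b,d},{d,e},{b,d,e}} {{a,c,e}}
  A134: {{a,e},{a,c,e}} {{b,e},{d,e},{b,d,e}}
  A234: {{c,e},{a,c,e}} {{d,e},{b,d,e}}
  A1234: {{d,e},{b,d,e}} {{a,c,e}}
C dims 7,13,8,2; δ0: rk 6, SNF 1^6; δ1: rk 6, SNF 1^6; δ2: rk 2, SNF 1^2
Ȟ^0 = (7 − 6) − 0 = 1, so Ȟ^0 ≅ Z
Ȟ^1 = (13 − 6) − 6 = 1, so Ȟ^1 ≅ Z
Ȟ^2 = (8 − 2) − 6 = 0, so Ȟ^2 ≅ 0

Ȟ^0(U;F) ≅ Z, Ȟ^1(U;F) ≅ Z, Ȟ^2(U;F) ≅ 0


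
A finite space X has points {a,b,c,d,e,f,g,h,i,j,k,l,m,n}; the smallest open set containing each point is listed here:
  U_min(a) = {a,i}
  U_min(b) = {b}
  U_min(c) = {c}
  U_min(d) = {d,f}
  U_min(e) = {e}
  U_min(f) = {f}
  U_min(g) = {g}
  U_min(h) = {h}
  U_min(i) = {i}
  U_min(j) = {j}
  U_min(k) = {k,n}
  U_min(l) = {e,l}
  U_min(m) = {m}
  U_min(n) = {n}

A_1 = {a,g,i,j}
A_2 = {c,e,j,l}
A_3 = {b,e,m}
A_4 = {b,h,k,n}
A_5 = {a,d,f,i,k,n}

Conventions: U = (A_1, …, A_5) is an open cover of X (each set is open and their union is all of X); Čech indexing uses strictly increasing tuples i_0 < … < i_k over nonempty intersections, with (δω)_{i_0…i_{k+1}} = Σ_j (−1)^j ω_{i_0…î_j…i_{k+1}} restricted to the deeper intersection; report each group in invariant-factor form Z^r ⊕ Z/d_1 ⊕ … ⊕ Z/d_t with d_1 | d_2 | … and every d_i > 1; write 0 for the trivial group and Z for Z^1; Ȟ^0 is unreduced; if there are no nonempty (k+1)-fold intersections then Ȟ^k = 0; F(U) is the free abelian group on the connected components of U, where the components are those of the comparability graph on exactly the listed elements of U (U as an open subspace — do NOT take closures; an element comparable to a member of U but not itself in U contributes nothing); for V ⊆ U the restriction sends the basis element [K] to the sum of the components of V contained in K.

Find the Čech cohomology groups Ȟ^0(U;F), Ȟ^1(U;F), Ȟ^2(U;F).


nerve simplices:
  A12={j} A15={a,i} A23={e} A34={b} A45={k,n}
components per intersection:
  A1: {a,i} {g} {j}
  A2: {c} {e,l} {j}
  A3: {b} {e} {m}
  A4: {b} {h} {k,n}
  A5: {a,i} {d,f} {k,n}
  A12: {j}
  A15: {a,i}
  A23: {e}
  A34: {b}
  A45: {k,n}
C dims 15,5; δ0: rk 5, SNF 1^5
degree 0: 15−5−0 = 10 → Ȟ^0 ≅ Z^10
degree 1: 5−0−5 = 0 → Ȟ^1 ≅ 0
degree 2: 0−0−0 = 0 → Ȟ^2 ≅ 0

Ȟ^0(U;F) ≅ Z^10, Ȟ^1(U;F) ≅ 0 and Ȟ^2(U;F) ≅ 0


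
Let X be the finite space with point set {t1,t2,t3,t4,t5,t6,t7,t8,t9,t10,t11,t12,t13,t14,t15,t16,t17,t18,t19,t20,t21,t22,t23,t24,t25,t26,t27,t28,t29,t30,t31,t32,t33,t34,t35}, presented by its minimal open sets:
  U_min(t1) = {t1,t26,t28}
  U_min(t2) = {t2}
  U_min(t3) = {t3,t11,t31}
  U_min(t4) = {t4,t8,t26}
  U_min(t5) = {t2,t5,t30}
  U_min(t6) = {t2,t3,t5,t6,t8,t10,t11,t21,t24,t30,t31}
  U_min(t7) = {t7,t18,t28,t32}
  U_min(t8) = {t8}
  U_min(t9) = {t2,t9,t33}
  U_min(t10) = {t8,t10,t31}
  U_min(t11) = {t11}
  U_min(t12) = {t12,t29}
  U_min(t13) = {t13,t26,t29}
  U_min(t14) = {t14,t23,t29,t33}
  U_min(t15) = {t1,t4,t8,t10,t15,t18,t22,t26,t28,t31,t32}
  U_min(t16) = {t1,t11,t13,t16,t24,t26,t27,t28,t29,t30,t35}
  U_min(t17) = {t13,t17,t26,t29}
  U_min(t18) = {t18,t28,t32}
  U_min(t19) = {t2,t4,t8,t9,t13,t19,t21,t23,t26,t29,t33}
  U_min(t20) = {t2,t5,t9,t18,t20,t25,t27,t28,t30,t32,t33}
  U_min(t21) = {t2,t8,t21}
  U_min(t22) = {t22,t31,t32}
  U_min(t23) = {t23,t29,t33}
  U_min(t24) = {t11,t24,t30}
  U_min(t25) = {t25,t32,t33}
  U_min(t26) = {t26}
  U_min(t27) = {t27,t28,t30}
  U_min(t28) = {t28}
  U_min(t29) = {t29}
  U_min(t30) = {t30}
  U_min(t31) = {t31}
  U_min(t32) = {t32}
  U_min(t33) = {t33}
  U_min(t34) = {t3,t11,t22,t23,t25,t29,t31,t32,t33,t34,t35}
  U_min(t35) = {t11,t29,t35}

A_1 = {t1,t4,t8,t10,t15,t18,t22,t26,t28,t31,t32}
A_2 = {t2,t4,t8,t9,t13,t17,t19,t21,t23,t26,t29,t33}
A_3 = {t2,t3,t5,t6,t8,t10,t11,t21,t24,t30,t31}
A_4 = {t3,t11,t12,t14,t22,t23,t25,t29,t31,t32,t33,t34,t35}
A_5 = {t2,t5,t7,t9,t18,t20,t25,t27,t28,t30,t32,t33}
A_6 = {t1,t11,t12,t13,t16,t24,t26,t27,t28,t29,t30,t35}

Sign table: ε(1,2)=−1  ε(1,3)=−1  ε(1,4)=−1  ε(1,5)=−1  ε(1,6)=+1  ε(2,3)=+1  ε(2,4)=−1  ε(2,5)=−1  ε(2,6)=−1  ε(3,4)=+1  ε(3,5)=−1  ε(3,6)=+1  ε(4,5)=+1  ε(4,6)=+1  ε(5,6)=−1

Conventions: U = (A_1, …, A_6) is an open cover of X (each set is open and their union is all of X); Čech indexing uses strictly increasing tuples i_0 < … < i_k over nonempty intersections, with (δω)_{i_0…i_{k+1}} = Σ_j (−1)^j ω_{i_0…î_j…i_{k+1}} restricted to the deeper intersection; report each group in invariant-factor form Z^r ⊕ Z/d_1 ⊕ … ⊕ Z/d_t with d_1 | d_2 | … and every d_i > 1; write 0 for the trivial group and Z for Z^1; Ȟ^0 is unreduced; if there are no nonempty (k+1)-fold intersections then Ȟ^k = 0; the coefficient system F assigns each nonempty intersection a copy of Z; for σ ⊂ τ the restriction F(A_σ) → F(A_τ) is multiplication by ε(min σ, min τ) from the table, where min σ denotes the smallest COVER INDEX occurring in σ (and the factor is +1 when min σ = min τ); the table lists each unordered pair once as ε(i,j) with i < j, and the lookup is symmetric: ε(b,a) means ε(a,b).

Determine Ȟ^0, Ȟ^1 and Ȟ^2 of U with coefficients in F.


Ȟ^0 ≅ 0, Ȟ^1 ≅ Z/2 and Ȟ^2 ≅ Z

intersection data:
  A12={t4,t8,t26} A13={t8,t10,t31} A14={t22,t31,t32} A15={t18,t28,t32} A16={t1,t26,t28} A23={t2,t8,t21} A24={t23,t29,t33} A25={t2,t9,t33} A26={t13,t26,t29} A34={t3,t11,t31} A35={t2,t5,t30} A36={t11,t24,t30} A45={t25,t32,t33} A46={t11,t12,t29,t35} A56={t27,t28,t30}
  A123={t8} A126={t26} A134={t31} A145={t32} A156={t28} A235={t2} A245={t33} A246={t29} A346={t11} A356={t30}
C dims 6,15,10; δ0: rk 6, SNF 1^5·2; δ1: rk 9, SNF 1^9
Ȟ^0 = (6 − 6) − 0 = 0, so Ȟ^0 ≅ 0
Ȟ^1 = (15 − 9) − 6 = 0 plus torsion [2], so Ȟ^1 ≅ Z/2
Ȟ^2 = (10 − 0) − 9 = 1, so Ȟ^2 ≅ Z


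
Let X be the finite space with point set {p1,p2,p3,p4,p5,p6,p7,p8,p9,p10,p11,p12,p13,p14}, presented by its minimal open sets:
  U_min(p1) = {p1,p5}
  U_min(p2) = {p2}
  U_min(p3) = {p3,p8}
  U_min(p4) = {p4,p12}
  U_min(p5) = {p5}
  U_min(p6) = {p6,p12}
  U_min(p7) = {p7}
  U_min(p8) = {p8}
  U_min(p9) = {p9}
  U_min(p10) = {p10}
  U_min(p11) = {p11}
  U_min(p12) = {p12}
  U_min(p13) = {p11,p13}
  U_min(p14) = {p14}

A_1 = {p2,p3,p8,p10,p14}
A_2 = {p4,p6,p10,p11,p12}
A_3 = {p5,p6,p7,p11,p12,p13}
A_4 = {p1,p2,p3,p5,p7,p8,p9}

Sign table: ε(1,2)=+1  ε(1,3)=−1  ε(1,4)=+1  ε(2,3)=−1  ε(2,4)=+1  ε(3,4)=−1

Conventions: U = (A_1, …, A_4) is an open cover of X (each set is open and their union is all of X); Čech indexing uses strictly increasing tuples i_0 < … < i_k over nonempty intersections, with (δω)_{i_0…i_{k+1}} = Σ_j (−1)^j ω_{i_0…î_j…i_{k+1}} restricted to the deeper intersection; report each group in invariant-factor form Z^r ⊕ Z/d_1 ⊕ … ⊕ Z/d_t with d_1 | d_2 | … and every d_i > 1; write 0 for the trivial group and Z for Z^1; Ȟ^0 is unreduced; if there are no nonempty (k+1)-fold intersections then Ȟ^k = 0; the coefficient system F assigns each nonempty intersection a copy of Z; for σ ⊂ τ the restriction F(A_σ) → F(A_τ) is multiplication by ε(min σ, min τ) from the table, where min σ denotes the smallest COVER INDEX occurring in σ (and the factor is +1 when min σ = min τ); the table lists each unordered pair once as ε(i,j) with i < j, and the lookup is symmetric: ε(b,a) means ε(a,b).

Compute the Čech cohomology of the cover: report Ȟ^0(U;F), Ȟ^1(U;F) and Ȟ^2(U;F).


Ȟ^0 ≅ Z, Ȟ^1 ≅ Z and Ȟ^2 ≅ 0

nerve simplices:
  A12={p10} A14={p2,p3,p8} A23={p6,p11,p12} A34={p5,p7}
C dims 4,4; δ0: rk 3, SNF 1^3
degree 0: 4−3−0 = 1 → Ȟ^0 ≅ Z
degree 1: 4−0−3 = 1 → Ȟ^1 ≅ Z
degree 2: 0−0−0 = 0 → Ȟ^2 ≅ 0


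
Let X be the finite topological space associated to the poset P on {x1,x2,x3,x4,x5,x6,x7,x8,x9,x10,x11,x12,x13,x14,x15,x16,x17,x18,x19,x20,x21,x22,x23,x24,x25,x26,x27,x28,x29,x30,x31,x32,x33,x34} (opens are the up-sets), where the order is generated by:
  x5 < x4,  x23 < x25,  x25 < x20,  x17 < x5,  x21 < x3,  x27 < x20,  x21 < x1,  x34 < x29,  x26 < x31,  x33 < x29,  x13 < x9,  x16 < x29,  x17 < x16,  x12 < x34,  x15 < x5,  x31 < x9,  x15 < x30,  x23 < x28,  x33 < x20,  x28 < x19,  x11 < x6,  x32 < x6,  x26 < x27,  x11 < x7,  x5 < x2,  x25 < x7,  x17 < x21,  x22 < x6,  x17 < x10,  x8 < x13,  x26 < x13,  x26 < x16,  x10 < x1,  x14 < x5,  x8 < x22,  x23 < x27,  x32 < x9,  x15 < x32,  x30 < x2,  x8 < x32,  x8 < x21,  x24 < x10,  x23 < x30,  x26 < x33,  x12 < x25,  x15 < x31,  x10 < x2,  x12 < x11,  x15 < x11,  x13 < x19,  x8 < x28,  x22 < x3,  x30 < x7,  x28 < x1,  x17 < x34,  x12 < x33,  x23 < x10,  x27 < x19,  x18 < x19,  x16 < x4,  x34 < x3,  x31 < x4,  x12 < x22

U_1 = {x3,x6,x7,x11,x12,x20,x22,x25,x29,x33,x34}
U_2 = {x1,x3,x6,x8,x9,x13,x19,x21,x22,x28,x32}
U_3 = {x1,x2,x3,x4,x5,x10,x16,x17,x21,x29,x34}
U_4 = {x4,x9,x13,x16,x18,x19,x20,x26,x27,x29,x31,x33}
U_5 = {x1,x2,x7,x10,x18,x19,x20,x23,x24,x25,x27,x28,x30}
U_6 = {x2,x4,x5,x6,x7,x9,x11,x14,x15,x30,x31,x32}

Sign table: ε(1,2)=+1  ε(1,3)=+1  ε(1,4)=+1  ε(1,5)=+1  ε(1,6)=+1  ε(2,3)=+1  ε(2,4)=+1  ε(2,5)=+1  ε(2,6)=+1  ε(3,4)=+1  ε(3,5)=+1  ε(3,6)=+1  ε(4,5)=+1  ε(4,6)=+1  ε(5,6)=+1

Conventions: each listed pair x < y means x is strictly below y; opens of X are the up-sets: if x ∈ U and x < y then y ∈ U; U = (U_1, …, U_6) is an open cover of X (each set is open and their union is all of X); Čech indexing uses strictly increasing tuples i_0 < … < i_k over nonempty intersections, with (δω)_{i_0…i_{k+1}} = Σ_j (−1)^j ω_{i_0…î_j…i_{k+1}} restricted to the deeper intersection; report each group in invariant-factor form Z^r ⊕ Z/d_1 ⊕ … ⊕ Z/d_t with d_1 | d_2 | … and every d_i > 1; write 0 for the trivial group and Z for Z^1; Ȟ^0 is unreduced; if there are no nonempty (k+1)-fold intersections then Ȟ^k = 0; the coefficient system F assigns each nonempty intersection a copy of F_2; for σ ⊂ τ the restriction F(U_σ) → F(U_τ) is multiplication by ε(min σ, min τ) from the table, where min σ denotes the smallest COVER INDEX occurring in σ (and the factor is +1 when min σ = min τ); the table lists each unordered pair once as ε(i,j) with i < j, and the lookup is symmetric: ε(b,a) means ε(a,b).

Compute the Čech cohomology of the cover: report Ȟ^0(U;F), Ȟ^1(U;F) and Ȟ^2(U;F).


intersection data:
  U12={x3,x6,x22} U13={x3,x29,x34} U14={x20,x29,x33} U15={x7,x20,x25} U16={x6,x7,x11} U23={x1,x3,x21} U24={x9,x13,x19} U25={x1,x19,x28} U26={x6,x9,x32} U34={x4,x16,x29} U35={x1,x2,x10} U36={x2,x4,x5} U45={x18,x19,x20,x27} U46={x4,x9,x31} U56={x2,x7,x30}
  U123={x3} U126={x6} U134={x29} U145={x20} U156={x7} U235={x1} U245={x19} U246={x9} U346={x4} U356={x2}
C dims 6,15,10; δ0: rk_F2 5; δ1: rk_F2 9
Ȟ^0 = (6 − 5) − 0 = 1, so Ȟ^0 ≅ Z/2
Ȟ^1 = (15 − 9) − 5 = 1, so Ȟ^1 ≅ Z/2
Ȟ^2 = (10 − 0) − 9 = 1, so Ȟ^2 ≅ Z/2

Ȟ^0 = Z/2,  Ȟ^1 = Z/2,  Ȟ^2 = Z/2


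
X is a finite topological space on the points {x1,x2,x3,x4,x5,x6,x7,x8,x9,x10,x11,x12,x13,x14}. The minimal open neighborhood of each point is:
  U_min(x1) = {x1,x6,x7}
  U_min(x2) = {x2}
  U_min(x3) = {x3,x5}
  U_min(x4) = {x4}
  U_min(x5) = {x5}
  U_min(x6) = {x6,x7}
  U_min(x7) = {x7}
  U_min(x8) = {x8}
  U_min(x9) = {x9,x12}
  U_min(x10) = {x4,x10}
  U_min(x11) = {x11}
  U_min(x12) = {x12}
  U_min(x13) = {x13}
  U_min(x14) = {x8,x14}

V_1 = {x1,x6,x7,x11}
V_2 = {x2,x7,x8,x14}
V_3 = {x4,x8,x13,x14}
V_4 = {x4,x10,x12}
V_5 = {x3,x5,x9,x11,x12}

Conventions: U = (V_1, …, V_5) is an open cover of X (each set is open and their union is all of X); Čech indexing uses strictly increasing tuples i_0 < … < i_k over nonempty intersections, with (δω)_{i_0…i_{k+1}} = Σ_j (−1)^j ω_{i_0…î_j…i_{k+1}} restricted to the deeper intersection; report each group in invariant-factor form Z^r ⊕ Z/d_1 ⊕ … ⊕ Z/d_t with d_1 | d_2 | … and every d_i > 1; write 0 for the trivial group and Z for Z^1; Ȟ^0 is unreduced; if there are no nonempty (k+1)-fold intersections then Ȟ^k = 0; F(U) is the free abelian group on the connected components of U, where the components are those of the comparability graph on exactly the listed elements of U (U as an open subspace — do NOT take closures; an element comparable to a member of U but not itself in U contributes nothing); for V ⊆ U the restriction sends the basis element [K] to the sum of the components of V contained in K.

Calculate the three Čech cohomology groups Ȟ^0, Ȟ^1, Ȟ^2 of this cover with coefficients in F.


Ȟ^0(U;F) ≅ Z^8, Ȟ^1(U;F) ≅ 0, Ȟ^2(U;F) ≅ 0

cover nerve:
  V12={x7} V15={x11} V23={x8,x14} V34={x4} V45={x12}
components per intersection:
  V1: {x1,x6,x7} {x11}
  V2: {x2} {x7} {x8,x14}
  V3: {x4} {x8,x14} {x13}
  V4: {x4,x10} {x12}
  V5: {x3,x5} {x9,x12} {x11}
  V12: {x7}
  V15: {x11}
  V23: {x8,x14}
  V34: {x4}
  V45: {x12}
C dims 13,5; δ0: rk 5, SNF 1^5
Ȟ^0: (13−5)−0=8 ⇒ Z^8
Ȟ^1: (5−0)−5=0 ⇒ 0
Ȟ^2: (0−0)−0=0 ⇒ 0


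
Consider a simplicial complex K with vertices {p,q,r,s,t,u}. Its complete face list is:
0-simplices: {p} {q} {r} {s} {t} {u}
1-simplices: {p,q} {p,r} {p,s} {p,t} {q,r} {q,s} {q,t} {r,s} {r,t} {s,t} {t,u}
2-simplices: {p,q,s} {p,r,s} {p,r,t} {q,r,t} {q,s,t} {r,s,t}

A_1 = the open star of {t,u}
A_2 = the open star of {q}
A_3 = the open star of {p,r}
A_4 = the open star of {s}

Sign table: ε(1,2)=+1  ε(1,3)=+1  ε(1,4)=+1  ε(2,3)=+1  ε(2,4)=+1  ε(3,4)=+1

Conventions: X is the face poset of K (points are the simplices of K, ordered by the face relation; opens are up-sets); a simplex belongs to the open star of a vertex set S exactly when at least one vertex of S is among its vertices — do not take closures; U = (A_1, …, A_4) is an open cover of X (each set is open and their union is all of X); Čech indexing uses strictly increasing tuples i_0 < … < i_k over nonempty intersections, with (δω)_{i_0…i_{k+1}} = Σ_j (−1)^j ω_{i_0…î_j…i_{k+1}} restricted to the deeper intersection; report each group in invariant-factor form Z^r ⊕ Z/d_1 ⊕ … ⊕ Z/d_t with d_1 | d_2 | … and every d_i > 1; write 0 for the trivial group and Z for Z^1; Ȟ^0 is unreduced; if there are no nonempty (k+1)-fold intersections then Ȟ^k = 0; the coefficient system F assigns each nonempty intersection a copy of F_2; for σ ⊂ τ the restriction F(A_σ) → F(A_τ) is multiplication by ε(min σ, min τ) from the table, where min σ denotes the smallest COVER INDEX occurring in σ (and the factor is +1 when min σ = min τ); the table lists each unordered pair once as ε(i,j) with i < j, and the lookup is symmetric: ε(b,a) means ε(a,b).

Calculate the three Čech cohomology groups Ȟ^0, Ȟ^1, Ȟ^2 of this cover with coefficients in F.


Ȟ^0 ≅ Z/2, Ȟ^1 ≅ 0, Ȟ^2 ≅ Z/2

cover nerve:
  A1={{t},{u},{p,t},{q,t},{r,t},{s,t},{t,u},{p,r,t},{q,r,t},{q,s,t},{r,s,t}} A2={{q},{p,q},{q,r},{q,s},{q,t},{p,q,s},{q,r,t},{q,s,t}} A3={{p},{r},{p,q},{p,r},{p,s},{p,t},{q,r},{r,s},{r,t},{p,q,s},{p,r,s},{p,r,t},{q,r,t},{r,s,t}} A4={{s},{p,s},{q,s},{r,s},{s,t},{p,q,s},{p,r,s},{q,s,t},{r,s,t}}
  A12={{q,t},{q,r,t},{q,s,t}} A13={{p,t},{r,t},{p,r,t},{q,r,t},{r,s,t}} A14={{s,t},{q,s,t},{r,s,t}} A23={{p,q},{q,r},{p,q,s},{q,r,t}} A24={{q,s},{p,q,s},{q,s,t}} A34={{p,s},{r,s},{p,q,s},{p,r,s},{r,s,t}}
  A123={{q,r,t}} A124={{q,s,t}} A134={{r,s,t}} A234={{p,q,s}}
C dims 4,6,4; δ0: rk_F2 3; δ1: rk_F2 3
Ȟ^0: (4−3)−0=1 ⇒ Z/2
Ȟ^1: (6−3)−3=0 ⇒ 0
Ȟ^2: (4−0)−3=1 ⇒ Z/2


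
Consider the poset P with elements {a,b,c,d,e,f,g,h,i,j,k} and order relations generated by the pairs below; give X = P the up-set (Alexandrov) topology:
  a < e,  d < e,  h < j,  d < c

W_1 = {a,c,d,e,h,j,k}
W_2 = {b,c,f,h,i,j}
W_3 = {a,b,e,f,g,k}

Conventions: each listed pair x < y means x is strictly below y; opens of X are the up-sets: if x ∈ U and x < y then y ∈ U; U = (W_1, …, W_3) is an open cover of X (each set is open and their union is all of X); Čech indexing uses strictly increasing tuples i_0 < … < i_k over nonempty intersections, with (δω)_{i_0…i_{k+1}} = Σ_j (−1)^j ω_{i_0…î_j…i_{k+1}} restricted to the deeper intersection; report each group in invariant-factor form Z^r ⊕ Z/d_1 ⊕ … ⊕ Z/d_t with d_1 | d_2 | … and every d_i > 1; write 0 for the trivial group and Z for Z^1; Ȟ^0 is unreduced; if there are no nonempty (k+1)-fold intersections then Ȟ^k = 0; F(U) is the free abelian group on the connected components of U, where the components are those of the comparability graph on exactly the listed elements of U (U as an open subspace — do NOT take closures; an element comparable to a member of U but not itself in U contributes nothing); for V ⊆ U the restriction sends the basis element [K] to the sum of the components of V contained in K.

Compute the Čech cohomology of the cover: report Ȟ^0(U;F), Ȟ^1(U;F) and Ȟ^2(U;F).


Ȟ^0 = Z^7; Ȟ^1 = 0; Ȟ^2 = 0

intersection data:
  W12={c,h,j} W13={a,e,k} W23={b,f}
components per intersection:
  W1: {a,c,d,e} {h,j} {k}
  W2: {b} {c} {f} {h,j} {i}
  W3: {a,e} {b} {f} {g} {k}
  W12: {c} {h,j}
  W13: {a,e} {k}
  W23: {b} {f}
C dims 13,6; δ0: rk 6, SNF 1^6
Ȟ^0 = (13 − 6) − 0 = 7, so Ȟ^0 ≅ Z^7
Ȟ^1 = (6 − 0) − 6 = 0, so Ȟ^1 ≅ 0
Ȟ^2 = (0 − 0) − 0 = 0, so Ȟ^2 ≅ 0


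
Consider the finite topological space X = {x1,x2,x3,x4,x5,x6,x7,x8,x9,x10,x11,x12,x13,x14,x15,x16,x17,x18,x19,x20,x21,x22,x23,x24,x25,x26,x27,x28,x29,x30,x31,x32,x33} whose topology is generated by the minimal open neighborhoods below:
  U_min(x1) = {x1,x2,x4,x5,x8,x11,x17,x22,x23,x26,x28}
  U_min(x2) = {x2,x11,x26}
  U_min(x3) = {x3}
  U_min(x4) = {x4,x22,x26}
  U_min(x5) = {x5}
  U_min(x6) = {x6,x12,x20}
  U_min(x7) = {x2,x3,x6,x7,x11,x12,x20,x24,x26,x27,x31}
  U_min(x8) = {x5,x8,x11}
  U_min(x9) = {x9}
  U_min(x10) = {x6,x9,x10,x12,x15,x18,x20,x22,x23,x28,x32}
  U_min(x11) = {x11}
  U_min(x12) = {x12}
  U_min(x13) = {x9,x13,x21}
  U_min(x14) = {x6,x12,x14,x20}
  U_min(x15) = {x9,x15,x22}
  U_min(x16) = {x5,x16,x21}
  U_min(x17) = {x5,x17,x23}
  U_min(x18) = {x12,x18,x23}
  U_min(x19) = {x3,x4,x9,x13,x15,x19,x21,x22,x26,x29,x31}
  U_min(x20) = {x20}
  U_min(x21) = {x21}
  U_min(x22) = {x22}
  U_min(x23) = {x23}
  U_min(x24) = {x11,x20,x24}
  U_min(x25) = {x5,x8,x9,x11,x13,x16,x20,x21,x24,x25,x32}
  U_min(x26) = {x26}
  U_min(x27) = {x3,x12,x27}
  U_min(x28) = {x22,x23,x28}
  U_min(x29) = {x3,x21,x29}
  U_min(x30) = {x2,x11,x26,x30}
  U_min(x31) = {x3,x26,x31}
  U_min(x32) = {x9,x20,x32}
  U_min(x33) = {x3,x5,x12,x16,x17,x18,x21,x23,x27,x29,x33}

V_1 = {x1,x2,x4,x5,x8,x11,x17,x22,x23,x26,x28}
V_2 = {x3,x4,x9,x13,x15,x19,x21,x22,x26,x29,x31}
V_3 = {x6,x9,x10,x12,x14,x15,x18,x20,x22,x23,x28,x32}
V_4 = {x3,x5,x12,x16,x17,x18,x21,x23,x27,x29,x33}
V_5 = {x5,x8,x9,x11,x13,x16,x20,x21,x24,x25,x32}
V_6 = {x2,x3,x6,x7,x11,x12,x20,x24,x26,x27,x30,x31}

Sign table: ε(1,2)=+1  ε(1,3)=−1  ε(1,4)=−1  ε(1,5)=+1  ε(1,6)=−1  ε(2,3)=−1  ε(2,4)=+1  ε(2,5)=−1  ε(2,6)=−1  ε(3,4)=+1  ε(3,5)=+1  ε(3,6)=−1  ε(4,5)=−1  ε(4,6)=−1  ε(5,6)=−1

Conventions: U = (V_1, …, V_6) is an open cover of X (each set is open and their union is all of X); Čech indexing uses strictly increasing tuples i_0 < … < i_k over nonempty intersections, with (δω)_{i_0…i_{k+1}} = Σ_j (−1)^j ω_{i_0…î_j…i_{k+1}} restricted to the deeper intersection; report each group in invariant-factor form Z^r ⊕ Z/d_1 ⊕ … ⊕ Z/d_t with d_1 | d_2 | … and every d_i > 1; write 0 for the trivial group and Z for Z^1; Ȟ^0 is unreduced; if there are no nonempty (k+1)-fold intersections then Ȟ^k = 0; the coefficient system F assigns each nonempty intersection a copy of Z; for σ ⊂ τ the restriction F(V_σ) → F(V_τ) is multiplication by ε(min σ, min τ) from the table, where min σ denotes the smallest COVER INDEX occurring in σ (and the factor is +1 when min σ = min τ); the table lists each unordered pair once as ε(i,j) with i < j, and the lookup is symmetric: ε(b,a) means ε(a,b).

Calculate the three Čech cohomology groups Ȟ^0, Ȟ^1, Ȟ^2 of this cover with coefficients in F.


nonempty intersections:
  V12={x4,x22,x26} V13={x22,x23,x28} V14={x5,x17,x23} V15={x5,x8,x11} V16={x2,x11,x26} V23={x9,x15,x22} V24={x3,x21,x29} V25={x9,x13,x21} V26={x3,x26,x31} V34={x12,x18,x23} V35={x9,x20,x32} V36={x6,x12,x20} V45={x5,x16,x21} V46={x3,x12,x27} V56={x11,x20,x24}
  V123={x22} V126={x26} V134={x23} V145={x5} V156={x11} V235={x9} V245={x21} V246={x3} V346={x12} V356={x20}
C dims 6,15,10; δ0: rk 6, SNF 1^5·2; δ1: rk 9, SNF 1^9
Ȟ^0: (6−6)−0=0 ⇒ 0
Ȟ^1: (15−9)−6=0 plus torsion [2] ⇒ Z/2
Ȟ^2: (10−0)−9=1 ⇒ Z

Ȟ^0(U;F) ≅ 0; Ȟ^1(U;F) ≅ Z/2; Ȟ^2(U;F) ≅ Z
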